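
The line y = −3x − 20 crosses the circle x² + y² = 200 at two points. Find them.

Express y = −3x − 20 and substitute into the circle:
10x² + 120x + 200 = 0  ⟹  x² + 12x + 20 = 0
x = −2 or x = −10, giving (−2, −14) and (−10, 10).

(−10, 10) and (−2, −14)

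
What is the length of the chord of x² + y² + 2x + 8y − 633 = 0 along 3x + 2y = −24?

14√13

Centre (−1, −4), r² = 650. Perpendicular distance d from centre to line = |13| / √13 = 13/√13.
Half the chord is √(r² − d²) = √(637), so the full chord is 14√13.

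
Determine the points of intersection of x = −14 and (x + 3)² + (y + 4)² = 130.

The line gives x = −14. Substituting into the circle:
y² + 8y + 7 = 0
y = −1 or y = −7, giving (−14, −1) and (−14, −7).

(−14, −7) and (−14, −1)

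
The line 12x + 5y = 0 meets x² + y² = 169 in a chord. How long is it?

26

Centre (0, 0), r² = 169. Perpendicular distance d from centre to line = |0| / √169 = 0/√169.
Chord = 2√(r² − d²) = 2·√(169) = 26.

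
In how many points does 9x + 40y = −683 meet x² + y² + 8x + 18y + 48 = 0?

1

Centre (−4, −9), r² = 49. Distance² from centre to line = (287)²/1681 = 49.
Since d² = r², the line is tangent.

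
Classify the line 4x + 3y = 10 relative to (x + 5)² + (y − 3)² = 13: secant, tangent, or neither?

Substituting the line into the circle gives 25x² + 82x + 109 = 0.
Δ = 6724 − 10900 = −4176.
No real roots: the line does not meet the circle.

neither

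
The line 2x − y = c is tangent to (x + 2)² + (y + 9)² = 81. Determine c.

The line touches the circle iff its distance from (−2, −9) is 9:
|2·(−2) − 1·(−9) − c| / √5 = 9
|c − (5)| = 9√5.

c = 5 ± 9√5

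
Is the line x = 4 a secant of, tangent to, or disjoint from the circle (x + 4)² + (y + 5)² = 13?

disjoint

Centre (−4, −5), r² = 13. Distance² from centre to line = (−8)² = 64.
Since d² > r², the line lies outside the circle.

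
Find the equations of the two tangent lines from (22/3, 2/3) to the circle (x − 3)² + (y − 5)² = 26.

5x − y = 36 and x − 5y = 4

Let a tangent through (22/3, 2/3) have slope m. Its distance from (3, 5) must equal √26:
(−13/3m − (13/3))² = 26(m² + 1)
5m² − 26m + 5 = 0, so m = 5 or m = 1/5.
With m = 5: 5x − y = 36. With m = 1/5: x − 5y = 4.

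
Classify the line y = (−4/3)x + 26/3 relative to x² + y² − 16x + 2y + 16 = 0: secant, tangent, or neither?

secant

Substituting the line into the circle gives 25x² − 376x + 976 = 0.
Discriminant = (−376)² − 4·25·(976) = 43776 > 0.
Two real roots: the line is a secant.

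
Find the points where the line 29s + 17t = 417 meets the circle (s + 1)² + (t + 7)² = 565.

Express t = (417 − 29s)/17 and substitute into the circle:
1130s² − 30510s + 124300 = 0  ⟹  s² − 27s + 110 = 0
s = 22 or s = 5, giving (22, −13) and (5, 16).

(5, 16) and (22, −13)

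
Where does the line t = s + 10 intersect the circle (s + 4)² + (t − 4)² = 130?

(−13, −3) and (3, 13)

From the line, t = s + 10. Substituting:
2s² + 20s − 78 = 0  ⟹  s² + 10s − 39 = 0
s = 3 or s = −13, giving (3, 13) and (−13, −3).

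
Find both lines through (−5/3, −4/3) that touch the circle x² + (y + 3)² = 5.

Write the tangent as mx − y + (−4/3 − m·(−5/3)) = 0 and set its distance from the centre to √5:
[m·(5/3) − (−5/3)]² = 5(m² + 1)
2m² − 5m + 2 = 0, so m = 2 or m = 1/2.
Through (−5/3, −4/3) these give 2x − y = −2 and x − 2y = 1.

2x − y = −2 and x − 2y = 1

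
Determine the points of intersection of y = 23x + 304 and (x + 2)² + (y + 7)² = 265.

From the line, y = 23x + 304. Substituting:
530x² + 14310x + 96460 = 0  ⟹  x² + 27x + 182 = 0
x = −13 or x = −14, giving (−13, 5) and (−14, −18).

(−14, −18) and (−13, 5)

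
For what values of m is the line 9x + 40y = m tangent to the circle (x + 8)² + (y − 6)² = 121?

Tangency holds when the distance from the centre (−8, 6) to the line equals the radius 11:
|9·(−8) + 40·6 − m| / √1681 = 11
|m − (168)| = 11·41, so m = 619 or m = −283.

m = −283 or m = 619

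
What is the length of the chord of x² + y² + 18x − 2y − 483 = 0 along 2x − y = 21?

14√5

Substitute y = 2x − 21:
5x² − 70x = 0  ⟹  x² − 14x = 0
x = 14 or x = 0, giving (14, 7) and (0, −21).
Chord length = distance between (14, 7) and (0, −21) = √980 = 14√5.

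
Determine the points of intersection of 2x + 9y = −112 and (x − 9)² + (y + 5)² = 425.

From the line, y = (−112 − 2x)/9. Substituting:
85x² − 1190x − 23375 = 0  ⟹  x² − 14x − 275 = 0
x = 25 or x = −11, giving (25, −18) and (−11, −10).

(−11, −10) and (25, −18)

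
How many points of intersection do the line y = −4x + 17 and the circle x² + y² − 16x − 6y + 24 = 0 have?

Centre (8, 3), r² = 49. Distance² from centre to line = (18)²/17 = 324/17.
Since d² < r², the line cuts the circle twice.

2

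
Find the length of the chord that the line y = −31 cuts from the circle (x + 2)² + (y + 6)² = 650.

The distance from (−2, −6) to the line is 25, and r² = 650.
Half the chord is √(r² − d²) = √(25), so the full chord is 10.

10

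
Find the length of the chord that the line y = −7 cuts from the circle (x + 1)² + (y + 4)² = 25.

8

Substitute y = −7:
x² + 2x − 15 = 0
x = 3 or x = −5, giving (3, −7) and (−5, −7).
|(3, −7) − (−5, −7)| = √((8)² + (0)²) = 8.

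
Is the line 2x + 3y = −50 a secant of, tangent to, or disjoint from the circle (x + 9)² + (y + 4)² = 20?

disjoint

d² = (2·(−9) + 3·(−4) − (−50))²/13 = 400/13; r² = 20.
Since d² > r², the line lies outside the circle.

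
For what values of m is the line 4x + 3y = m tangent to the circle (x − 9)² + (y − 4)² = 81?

m = 3 or m = 93

The line touches the circle iff its distance from (9, 4) is 9:
|4·9 + 3·4 − m| / √25 = 9
|m − (48)| = 9·5, so m = 93 or m = 3.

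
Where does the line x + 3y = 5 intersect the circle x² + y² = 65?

From the line, y = (5 − x)/3. Substituting:
10x² − 10x − 560 = 0  ⟹  x² − x − 56 = 0
x = 8 or x = −7, giving (8, −1) and (−7, 4).

(−7, 4) and (8, −1)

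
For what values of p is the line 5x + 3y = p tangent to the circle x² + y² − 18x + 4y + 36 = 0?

p = 39 ± 7√34

For a tangent, require d(centre, line) = r = 7.
|5·9 + 3·(−2) − p| / √34 = 7
|p − (39)| = 7√34.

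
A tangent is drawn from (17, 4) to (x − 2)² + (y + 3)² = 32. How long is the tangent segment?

Centre (2, −3), r² = 32. |PO|² = (15)² + (7)² = 274.
The tangent meets the radius at right angles, so tangent² = |PO|² − r² = 274 − 32 = 242.

11√2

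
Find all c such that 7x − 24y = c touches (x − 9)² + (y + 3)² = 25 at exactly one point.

c = 10 or c = 260

Tangency holds when the distance from the centre (9, −3) to the line equals the radius 5:
|7·9 − 24·(−3) − c| / √625 = 5
|c − (135)| = 5·25, so c = 260 or c = 10.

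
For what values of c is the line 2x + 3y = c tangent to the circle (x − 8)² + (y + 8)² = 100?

c = −8 ± 10√13

The line touches the circle iff its distance from (8, −8) is 10:
|2·8 + 3·(−8) − c| / √13 = 10
|c − (−8)| = 10√13.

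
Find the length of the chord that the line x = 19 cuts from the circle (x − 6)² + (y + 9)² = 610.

The line gives x = 19. Substituting into the circle:
y² + 18y − 360 = 0
y = 12 or y = −30, giving (19, 12) and (19, −30).
Chord length = distance between (19, 12) and (19, −30) = √1764 = 42.

42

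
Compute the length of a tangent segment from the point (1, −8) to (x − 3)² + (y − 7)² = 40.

Centre (3, 7), r² = 40. |PO|² = (−2)² + (−15)² = 229.
Power of the point: PT² = |PO|² − r² = 189, so PT = 3√21.

3√21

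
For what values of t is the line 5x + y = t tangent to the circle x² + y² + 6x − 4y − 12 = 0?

For a tangent, require d(centre, line) = r = 5.
|5·(−3) + 1·2 − t| / √26 = 5
|t − (−13)| = 5√26.

t = −13 ± 5√26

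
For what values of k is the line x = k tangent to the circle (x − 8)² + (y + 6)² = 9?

For a tangent, require d(centre, line) = r = 3.
|1·8 + 0·(−6) − k| / √1 = 3
|k − (8)| = 3, so k = 11 or k = 5.

k = 5 or k = 11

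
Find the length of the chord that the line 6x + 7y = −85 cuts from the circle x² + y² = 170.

Express y = (−85 − 6x)/7 and substitute into the circle:
85x² + 1020x − 1105 = 0  ⟹  x² + 12x − 13 = 0
x = 1 or x = −13, giving (1, −13) and (−13, −1).
Chord length = distance between (1, −13) and (−13, −1) = √340 = 2√85.

2√85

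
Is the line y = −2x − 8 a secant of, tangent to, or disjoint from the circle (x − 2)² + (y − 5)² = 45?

disjoint

Substituting the line into the circle gives 5x² + 48x + 128 = 0.
Discriminant = (48)² − 4·5·(128) = −256 < 0.
No real roots: the line does not meet the circle.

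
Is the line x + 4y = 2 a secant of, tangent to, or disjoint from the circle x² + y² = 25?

Substituting the line into the circle gives 17x² − 4x − 396 = 0.
Δ = 16 − (−26928) = 26944.
Two real roots: the line is a secant.

secant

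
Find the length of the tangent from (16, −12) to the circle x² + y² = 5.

Centre (0, 0), r² = 5. |PO|² = (16)² + (−12)² = 400.
Power of the point: PT² = |PO|² − r² = 395, so PT = √395.

√395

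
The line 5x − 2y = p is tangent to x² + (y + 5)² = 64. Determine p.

The line touches the circle iff its distance from (0, −5) is 8:
|5·0 − 2·(−5) − p| / √29 = 8
|p − (10)| = 8√29.

p = 10 ± 8√29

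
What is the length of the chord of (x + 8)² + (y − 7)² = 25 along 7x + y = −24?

From the line, y = −7x − 24. Substituting:
50x² + 450x + 1000 = 0  ⟹  x² + 9x + 20 = 0
x = −4 or x = −5, giving (−4, 4) and (−5, 11).
Chord length = distance between (−4, 4) and (−5, 11) = √50 = 5√2.

5√2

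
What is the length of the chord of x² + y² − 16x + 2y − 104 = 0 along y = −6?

From the line, y = −6. Substituting:
x² − 16x − 80 = 0
x = 20 or x = −4, giving (20, −6) and (−4, −6).
|(20, −6) − (−4, −6)| = √((24)² + (0)²) = 24.

24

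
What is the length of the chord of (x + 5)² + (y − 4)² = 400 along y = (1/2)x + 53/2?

Express y = (53 + x)/2 and substitute into the circle:
5x² + 130x + 525 = 0  ⟹  x² + 26x + 105 = 0
x = −5 or x = −21, giving (−5, 24) and (−21, 16).
|(−5, 24) − (−21, 16)| = √((16)² + (8)²) = 8√5.

8√5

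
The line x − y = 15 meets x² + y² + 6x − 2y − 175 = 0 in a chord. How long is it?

Substitute y = x − 15:
2x² − 26x + 80 = 0  ⟹  x² − 13x + 40 = 0
x = 8 or x = 5, giving (8, −7) and (5, −10).
|(8, −7) − (5, −10)| = √((3)² + (3)²) = 3√2.

3√2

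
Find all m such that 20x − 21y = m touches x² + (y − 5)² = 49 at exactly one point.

m = −308 or m = 98

For a tangent, require d(centre, line) = r = 7.
|20·0 − 21·5 − m| / √841 = 7
|m − (−105)| = 7·29, so m = 98 or m = −308.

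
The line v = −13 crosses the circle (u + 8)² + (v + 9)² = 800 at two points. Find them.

Express v = −13 and substitute into the circle:
u² + 16u − 720 = 0
u = 20 or u = −36, giving (20, −13) and (−36, −13).

(−36, −13) and (20, −13)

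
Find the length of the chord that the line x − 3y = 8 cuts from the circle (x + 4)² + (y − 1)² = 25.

√10

From the line, y = (−8 + x)/3. Substituting:
10x² + 50x + 40 = 0  ⟹  x² + 5x + 4 = 0
x = −1 or x = −4, giving (−1, −3) and (−4, −4).
|(−1, −3) − (−4, −4)| = √((3)² + (1)²) = √10.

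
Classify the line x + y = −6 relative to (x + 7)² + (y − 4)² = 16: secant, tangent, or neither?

secant

d² = (1·(−7) + 1·4 − (−6))²/2 = 9/2; r² = 16.
Since d² < r², the line cuts the circle twice.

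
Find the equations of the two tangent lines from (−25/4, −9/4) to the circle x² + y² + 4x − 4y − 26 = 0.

5x + 3y = −38 and 3x + 5y = −30

Let a tangent through (−25/4, −9/4) have slope m. Its distance from (−2, 2) must equal √34:
[m·(17/4) − (17/4)]² = 34(m² + 1)
15m² + 34m + 15 = 0, so m = −5/3 or m = −3/5.
With m = −5/3: 5x + 3y = −38. With m = −3/5: 3x + 5y = −30.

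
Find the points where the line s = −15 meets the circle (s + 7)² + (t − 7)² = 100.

(−15, 1) and (−15, 13)

The line gives s = −15. Substituting into the circle:
t² − 14t + 13 = 0
t = 13 or t = 1, giving (−15, 13) and (−15, 1).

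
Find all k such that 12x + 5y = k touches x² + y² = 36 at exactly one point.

For a tangent, require d(centre, line) = r = 6.
|12·0 + 5·0 − k| / √169 = 6
|k| = 6·13, so k = 78 or k = −78.

k = −78 or k = 78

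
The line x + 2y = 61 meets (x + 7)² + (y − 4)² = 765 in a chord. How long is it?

6√5

Centre (−7, 4), r² = 765. Perpendicular distance d from centre to line = |−60| / √5 = 60/√5.
Half the chord is √(r² − d²) = √(45), so the full chord is 6√5.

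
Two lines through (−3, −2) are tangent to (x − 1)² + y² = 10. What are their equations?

Write the tangent as mx − y + (−2 − m·(−3)) = 0 and set its distance from the centre to √10:
[m·(4) − (2)]² = 10(m² + 1)
3m² − 8m − 3 = 0, so m = −1/3 or m = 3.
With m = −1/3: x + 3y = −9. With m = 3: 3x − y = −7.

x + 3y = −9 and 3x − y = −7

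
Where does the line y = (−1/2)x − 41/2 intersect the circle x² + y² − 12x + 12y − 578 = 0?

Express y = (−41 − x)/2 and substitute into the circle:
5x² + 10x − 1615 = 0  ⟹  x² + 2x − 323 = 0
x = 17 or x = −19, giving (17, −29) and (−19, −11).

(−19, −11) and (17, −29)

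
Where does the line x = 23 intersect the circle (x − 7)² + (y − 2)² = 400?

(23, −10) and (23, 14)

The line gives x = 23. Substituting into the circle:
y² − 4y − 140 = 0
y = 14 or y = −10, giving (23, 14) and (23, −10).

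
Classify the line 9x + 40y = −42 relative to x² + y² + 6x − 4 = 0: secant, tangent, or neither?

secant

d² = (9·(−3) + 40·0 − (−42))²/1681 = 225/1681; r² = 13.
Since d² < r², the line cuts the circle twice.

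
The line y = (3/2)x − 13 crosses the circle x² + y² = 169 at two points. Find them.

Substitute y = (−26 + 3x)/2:
13x² − 156x = 0  ⟹  x² − 12x = 0
x = 12 or x = 0, giving (12, 5) and (0, −13).

(0, −13) and (12, 5)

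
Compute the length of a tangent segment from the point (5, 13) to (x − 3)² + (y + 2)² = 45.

2√46

With centre O = (3, −2), |OP|² = 229 and r² = 45.
The tangent meets the radius at right angles, so tangent² = |PO|² − r² = 229 − 45 = 184.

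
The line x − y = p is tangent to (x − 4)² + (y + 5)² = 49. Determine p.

Tangency holds when the distance from the centre (4, −5) to the line equals the radius 7:
|1·4 − 1·(−5) − p| / √2 = 7
|p − (9)| = 7√2.

p = 9 ± 7√2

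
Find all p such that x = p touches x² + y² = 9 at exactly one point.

p = −3 or p = 3

The line touches the circle iff its distance from (0, 0) is 3:
|1·0 + 0·0 − p| / √1 = 3
|p| = 3, so p = 3 or p = −3.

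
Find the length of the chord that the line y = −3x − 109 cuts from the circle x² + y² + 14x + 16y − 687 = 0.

8√10

Substitute y = −3x − 109:
10x² + 620x + 9450 = 0  ⟹  x² + 62x + 945 = 0
x = −27 or x = −35, giving (−27, −28) and (−35, −4).
Chord length = distance between (−27, −28) and (−35, −4) = √640 = 8√10.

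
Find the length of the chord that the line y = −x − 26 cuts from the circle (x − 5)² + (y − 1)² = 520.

4√2

Substitute y = −x − 26:
2x² + 44x + 234 = 0  ⟹  x² + 22x + 117 = 0
x = −9 or x = −13, giving (−9, −17) and (−13, −13).
Chord length = distance between (−9, −17) and (−13, −13) = √32 = 4√2.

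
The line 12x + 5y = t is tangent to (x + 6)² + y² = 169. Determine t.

The line touches the circle iff its distance from (−6, 0) is 13:
|12·(−6) + 5·0 − t| / √169 = 13
|t − (−72)| = 13·13, so t = 97 or t = −241.

t = −241 or t = 97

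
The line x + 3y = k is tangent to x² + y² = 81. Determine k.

The line touches the circle iff its distance from (0, 0) is 9:
|1·0 + 3·0 − k| / √10 = 9
|k| = 9√10.

k = ±9√10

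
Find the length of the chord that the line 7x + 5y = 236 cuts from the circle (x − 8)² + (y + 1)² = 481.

√74

Centre (8, −1), r² = 481. Perpendicular distance d from centre to line = |−185| / √74 = 185/√74.
Half the chord is √(r² − d²) = √(37/2), so the full chord is √74.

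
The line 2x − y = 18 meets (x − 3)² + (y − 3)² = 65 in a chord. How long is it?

From the line, y = 2x − 18. Substituting:
5x² − 90x + 385 = 0  ⟹  x² − 18x + 77 = 0
x = 11 or x = 7, giving (11, 4) and (7, −4).
|(11, 4) − (7, −4)| = √((4)² + (8)²) = 4√5.

4√5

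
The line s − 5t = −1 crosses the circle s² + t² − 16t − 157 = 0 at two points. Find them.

(−11, −2) and (14, 3)

Substitute t = (1 + s)/5:
26s² − 78s − 4004 = 0  ⟹  s² − 3s − 154 = 0
s = 14 or s = −11, giving (14, 3) and (−11, −2).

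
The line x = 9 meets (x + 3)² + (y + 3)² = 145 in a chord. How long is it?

2

The distance from (−3, −3) to the line is 12, and r² = 145.
Chord = 2√(r² − d²) = 2·√(1) = 2.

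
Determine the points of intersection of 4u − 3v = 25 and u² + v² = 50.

(1, −7) and (7, 1)

Express v = (−25 + 4u)/3 and substitute into the circle:
25u² − 200u + 175 = 0  ⟹  u² − 8u + 7 = 0
u = 7 or u = 1, giving (7, 1) and (1, −7).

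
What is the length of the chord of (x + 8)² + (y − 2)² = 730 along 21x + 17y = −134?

From the line, y = (−134 − 21x)/17. Substituting:
730x² + 11680x − 164250 = 0  ⟹  x² + 16x − 225 = 0
x = 9 or x = −25, giving (9, −19) and (−25, 23).
Chord length = distance between (9, −19) and (−25, 23) = √2920 = 2√730.

2√730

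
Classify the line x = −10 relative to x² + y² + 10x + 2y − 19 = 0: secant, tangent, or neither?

Substituting the line into the circle gives y² + 2y − 19 = 0.
Δ = 4 − (−76) = 80.
Two real roots: the line is a secant.

secant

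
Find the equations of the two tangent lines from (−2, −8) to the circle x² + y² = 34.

5x + 3y = −34 and 3x − 5y = 34

A line y − (−8) = m(x − (−2)) is tangent when its distance from (0, 0) is √34:
[m·(2) − (8)]² = 34(m² + 1)
15m² + 16m − 15 = 0, so m = −5/3 or m = 3/5.
Through (−2, −8) these give 5x + 3y = −34 and 3x − 5y = 34.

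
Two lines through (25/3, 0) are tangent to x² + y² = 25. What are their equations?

Write the tangent as mx − y + (0 − m·(25/3)) = 0 and set its distance from the centre to 5:
(−25/3m − (0))² = 25(m² + 1)
16m² − 9 = 0, so m = −3/4 or m = 3/4.
Through (25/3, 0) these give 3x + 4y = 25 and 3x − 4y = 25.

3x + 4y = 25 and 3x − 4y = 25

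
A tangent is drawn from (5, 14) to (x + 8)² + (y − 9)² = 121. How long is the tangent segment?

The centre is (−8, 9) and r = 11. The square of the distance from P to the centre is 169 + 25 = 194.
By the tangent–radius right angle, tangent length = √(|PO|² − r²) = √73.

√73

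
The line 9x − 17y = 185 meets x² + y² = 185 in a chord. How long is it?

√370

Substitute y = (−185 + 9x)/17:
370x² − 3330x − 19240 = 0  ⟹  x² − 9x − 52 = 0
x = 13 or x = −4, giving (13, −4) and (−4, −13).
Chord length = distance between (13, −4) and (−4, −13) = √370 = √370.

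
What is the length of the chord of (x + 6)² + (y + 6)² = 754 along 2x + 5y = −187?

From the line, y = (−187 − 2x)/5. Substituting:
29x² + 928x + 6699 = 0  ⟹  x² + 32x + 231 = 0
x = −11 or x = −21, giving (−11, −33) and (−21, −29).
Chord length = distance between (−11, −33) and (−21, −29) = √116 = 2√29.

2√29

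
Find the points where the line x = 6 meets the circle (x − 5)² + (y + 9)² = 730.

The line gives x = 6. Substituting into the circle:
y² + 18y − 648 = 0
y = 18 or y = −36, giving (6, 18) and (6, −36).

(6, −36) and (6, 18)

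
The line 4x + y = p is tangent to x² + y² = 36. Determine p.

The line touches the circle iff its distance from (0, 0) is 6:
|4·0 + 1·0 − p| / √17 = 6
|p| = 6√17.

p = ±6√17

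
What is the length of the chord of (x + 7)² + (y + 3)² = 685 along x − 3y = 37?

15√10

Centre (−7, −3), r² = 685. Perpendicular distance d from centre to line = |−35| / √10 = 35/√10.
Chord = 2√(r² − d²) = 2·√(1125/2) = 15√10.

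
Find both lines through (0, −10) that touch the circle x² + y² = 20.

Let a tangent through (0, −10) have slope m. Its distance from (0, 0) must equal 2√5:
(0m − (10))² = 20(m² + 1)
m² − 4 = 0, so m = 2 or m = −2.
With m = 2: 2x − y = 10. With m = −2: 2x + y = −10.

2x − y = 10 and 2x + y = −10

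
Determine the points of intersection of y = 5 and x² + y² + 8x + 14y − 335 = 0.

Express y = 5 and substitute into the circle:
x² + 8x − 240 = 0
x = 12 or x = −20, giving (12, 5) and (−20, 5).

(−20, 5) and (12, 5)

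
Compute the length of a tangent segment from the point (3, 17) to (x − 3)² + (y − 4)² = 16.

3√17

The centre is (3, 4) and r = 4. The square of the distance from P to the centre is 0 + 169 = 169.
The tangent meets the radius at right angles, so tangent² = |PO|² − r² = 169 − 16 = 153.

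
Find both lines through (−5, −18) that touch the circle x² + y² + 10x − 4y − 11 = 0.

Write the tangent as mx − y + (−18 − m·(−5)) = 0 and set its distance from the centre to 2√10:
(0m − (20))² = 40(m² + 1)
m² − 9 = 0, so m = 3 or m = −3.
Through (−5, −18) these give 3x − y = 3 and 3x + y = −33.

3x − y = 3 and 3x + y = −33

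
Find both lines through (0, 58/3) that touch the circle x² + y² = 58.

A line y − (58/3) = m(x − (0)) is tangent when its distance from (0, 0) is √58:
[m·(0) − (−58/3)]² = 58(m² + 1)
9m² − 49 = 0, so m = 7/3 or m = −7/3.
Through (0, 58/3) these give 7x − 3y = −58 and 7x + 3y = 58.

7x − 3y = −58 and 7x + 3y = 58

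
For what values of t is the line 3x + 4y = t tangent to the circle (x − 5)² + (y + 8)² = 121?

For a tangent, require d(centre, line) = r = 11.
|3·5 + 4·(−8) − t| / √25 = 11
|t − (−17)| = 11·5, so t = 38 or t = −72.

t = −72 or t = 38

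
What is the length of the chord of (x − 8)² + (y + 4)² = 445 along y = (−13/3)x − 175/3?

√178

Centre (8, −4), r² = 445. Perpendicular distance d from centre to line = |267| / √178 = 267/√178.
Half the chord is √(r² − d²) = √(89/2), so the full chord is √178.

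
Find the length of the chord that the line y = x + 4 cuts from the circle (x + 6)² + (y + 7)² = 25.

5√2

From the line, y = x + 4. Substituting:
2x² + 34x + 132 = 0  ⟹  x² + 17x + 66 = 0
x = −6 or x = −11, giving (−6, −2) and (−11, −7).
Chord length = distance between (−6, −2) and (−11, −7) = √50 = 5√2.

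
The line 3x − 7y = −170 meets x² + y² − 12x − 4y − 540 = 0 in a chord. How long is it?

Centre (6, 2), r² = 580. Perpendicular distance d from centre to line = |174| / √58 = 174/√58.
Chord = 2√(r² − d²) = 2·√(58) = 2√58.

2√58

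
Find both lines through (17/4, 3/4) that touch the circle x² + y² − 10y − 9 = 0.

Let a tangent through (17/4, 3/4) have slope m. Its distance from (0, 5) must equal √34:
[m·(−17/4) − (17/4)]² = 34(m² + 1)
15m² − 34m + 15 = 0, so m = 5/3 or m = 3/5.
Through (17/4, 3/4) these give 5x − 3y = 19 and 3x − 5y = 9.

5x − 3y = 19 and 3x − 5y = 9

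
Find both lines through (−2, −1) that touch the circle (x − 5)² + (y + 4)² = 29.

2x − 5y = 1 and 5x + 2y = −12

Let a tangent through (−2, −1) have slope m. Its distance from (5, −4) must equal √29:
(7m − (−3))² = 29(m² + 1)
10m² + 21m − 10 = 0, so m = 2/5 or m = −5/2.
With m = 2/5: 2x − 5y = 1. With m = −5/2: 5x + 2y = −12.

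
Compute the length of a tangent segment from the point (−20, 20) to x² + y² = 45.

√755

The centre is (0, 0) and r = 3√5. The square of the distance from P to the centre is 400 + 400 = 800.
By the tangent–radius right angle, tangent length = √(|PO|² − r²) = √755.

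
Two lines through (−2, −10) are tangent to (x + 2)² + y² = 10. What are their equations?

A line y − (−10) = m(x − (−2)) is tangent when its distance from (−2, 0) is √10:
(0m − (10))² = 10(m² + 1)
m² − 9 = 0, so m = 3 or m = −3.
Through (−2, −10) these give 3x − y = 4 and 3x + y = −16.

3x − y = 4 and 3x + y = −16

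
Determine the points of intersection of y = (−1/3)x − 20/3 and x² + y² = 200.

Express y = (−20 − x)/3 and substitute into the circle:
10x² + 40x − 1400 = 0  ⟹  x² + 4x − 140 = 0
x = 10 or x = −14, giving (10, −10) and (−14, −2).

(−14, −2) and (10, −10)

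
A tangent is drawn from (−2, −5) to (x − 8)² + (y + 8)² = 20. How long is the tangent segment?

√89

Centre (8, −8), r² = 20. |PO|² = (−10)² + (3)² = 109.
By the tangent–radius right angle, tangent length = √(|PO|² − r²) = √89.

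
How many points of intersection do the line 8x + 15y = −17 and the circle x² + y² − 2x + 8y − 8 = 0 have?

2

Substituting the line into the circle gives 289x² − 1138x − 3551 = 0.
Discriminant = (−1138)² − 4·289·(−3551) = 5400000 > 0.
Two real roots: the line is a secant.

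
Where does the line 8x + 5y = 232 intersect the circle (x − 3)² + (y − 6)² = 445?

Substitute y = (232 − 8x)/5:
89x² − 3382x + 29904 = 0  ⟹  x² − 38x + 336 = 0
x = 24 or x = 14, giving (24, 8) and (14, 24).

(14, 24) and (24, 8)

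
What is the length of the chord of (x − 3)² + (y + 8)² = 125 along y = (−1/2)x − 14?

Substitute y = (−28 − x)/2:
5x² − 320 = 0  ⟹  x² − 64 = 0
x = 8 or x = −8, giving (8, −18) and (−8, −10).
Chord length = distance between (8, −18) and (−8, −10) = √320 = 8√5.

8√5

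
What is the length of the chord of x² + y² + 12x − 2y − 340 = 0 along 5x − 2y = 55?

Centre (−6, 1), r² = 377. Perpendicular distance d from centre to line = |−87| / √29 = 87/√29.
Chord = 2√(r² − d²) = 2·√(116) = 4√29.

4√29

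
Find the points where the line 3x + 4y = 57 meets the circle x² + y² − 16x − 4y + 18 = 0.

From the line, y = (57 − 3x)/4. Substituting:
25x² − 550x + 2625 = 0  ⟹  x² − 22x + 105 = 0
x = 15 or x = 7, giving (15, 3) and (7, 9).

(7, 9) and (15, 3)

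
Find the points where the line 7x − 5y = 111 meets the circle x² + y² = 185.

(8, −11) and (13, −4)

From the line, y = (−111 + 7x)/5. Substituting:
74x² − 1554x + 7696 = 0  ⟹  x² − 21x + 104 = 0
x = 13 or x = 8, giving (13, −4) and (8, −11).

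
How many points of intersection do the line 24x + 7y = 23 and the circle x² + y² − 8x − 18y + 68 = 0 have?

Substituting the line into the circle gives 625x² + 1528x + 963 = 0.
Δ = 2334784 − 2407500 = −72716.
No real roots: the line does not meet the circle.

0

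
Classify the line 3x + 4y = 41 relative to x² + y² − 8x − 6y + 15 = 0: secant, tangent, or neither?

neither

Centre (4, 3), r² = 10. Distance² from centre to line = (−17)²/25 = 289/25.
Since d² > r², the line lies outside the circle.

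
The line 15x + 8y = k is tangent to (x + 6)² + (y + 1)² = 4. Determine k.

k = −132 or k = −64

The line touches the circle iff its distance from (−6, −1) is 2:
|15·(−6) + 8·(−1) − k| / √289 = 2
|k − (−98)| = 2·17, so k = −64 or k = −132.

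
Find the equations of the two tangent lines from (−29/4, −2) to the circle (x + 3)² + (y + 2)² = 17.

Write the tangent as mx − y + (−2 − m·(−29/4)) = 0 and set its distance from the centre to √17:
[m·(17/4) − (0)]² = 17(m² + 1)
m² − 16 = 0, so m = 4 or m = −4.
Through (−29/4, −2) these give 4x − y = −27 and 4x + y = −31.

4x − y = −27 and 4x + y = −31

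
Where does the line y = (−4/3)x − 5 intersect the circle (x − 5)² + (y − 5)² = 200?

Express y = (−15 − 4x)/3 and substitute into the circle:
25x² + 150x − 675 = 0  ⟹  x² + 6x − 27 = 0
x = 3 or x = −9, giving (3, −9) and (−9, 7).

(−9, 7) and (3, −9)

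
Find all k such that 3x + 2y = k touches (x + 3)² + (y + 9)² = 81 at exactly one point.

k = −27 ± 9√13

Tangency holds when the distance from the centre (−3, −9) to the line equals the radius 9:
|3·(−3) + 2·(−9) − k| / √13 = 9
|k − (−27)| = 9√13.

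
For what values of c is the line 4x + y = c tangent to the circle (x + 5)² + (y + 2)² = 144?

c = −22 ± 12√17

The line touches the circle iff its distance from (−5, −2) is 12:
|4·(−5) + 1·(−2) − c| / √17 = 12
|c − (−22)| = 12√17.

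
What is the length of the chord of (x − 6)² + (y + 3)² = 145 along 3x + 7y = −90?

Centre (6, −3), r² = 145. Perpendicular distance d from centre to line = |87| / √58 = 87/√58.
Chord = 2√(r² − d²) = 2·√(29/2) = √58.

√58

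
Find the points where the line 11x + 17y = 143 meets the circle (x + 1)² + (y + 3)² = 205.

(−4, 11) and (13, 0)

From the line, y = (143 − 11x)/17. Substituting:
410x² − 3690x − 21320 = 0  ⟹  x² − 9x − 52 = 0
x = 13 or x = −4, giving (13, 0) and (−4, 11).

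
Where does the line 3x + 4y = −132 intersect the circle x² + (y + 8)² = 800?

Express y = (−132 − 3x)/4 and substitute into the circle:
25x² + 600x − 2800 = 0  ⟹  x² + 24x − 112 = 0
x = 4 or x = −28, giving (4, −36) and (−28, −12).

(−28, −12) and (4, −36)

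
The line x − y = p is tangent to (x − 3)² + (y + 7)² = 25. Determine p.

Tangency holds when the distance from the centre (3, −7) to the line equals the radius 5:
|1·3 − 1·(−7) − p| / √2 = 5
|p − (10)| = 5√2.

p = 10 ± 5√2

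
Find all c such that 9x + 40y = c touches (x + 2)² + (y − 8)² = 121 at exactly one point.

The line touches the circle iff its distance from (−2, 8) is 11:
|9·(−2) + 40·8 − c| / √1681 = 11
|c − (302)| = 11·41, so c = 753 or c = −149.

c = −149 or c = 753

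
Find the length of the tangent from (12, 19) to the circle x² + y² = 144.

19

Centre (0, 0), r² = 144. |PO|² = (12)² + (19)² = 505.
The tangent meets the radius at right angles, so tangent² = |PO|² − r² = 505 − 144 = 361.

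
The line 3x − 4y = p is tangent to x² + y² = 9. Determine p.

The line touches the circle iff its distance from (0, 0) is 3:
|3·0 − 4·0 − p| / √25 = 3
|p| = 3·5, so p = 15 or p = −15.

p = −15 or p = 15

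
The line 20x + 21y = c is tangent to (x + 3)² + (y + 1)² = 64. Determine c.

c = −313 or c = 151

For a tangent, require d(centre, line) = r = 8.
|20·(−3) + 21·(−1) − c| / √841 = 8
|c − (−81)| = 8·29, so c = 151 or c = −313.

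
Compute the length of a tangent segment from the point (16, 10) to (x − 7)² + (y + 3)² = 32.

√218

The centre is (7, −3) and r = 4√2. The square of the distance from P to the centre is 81 + 169 = 250.
Power of the point: PT² = |PO|² − r² = 218, so PT = √218.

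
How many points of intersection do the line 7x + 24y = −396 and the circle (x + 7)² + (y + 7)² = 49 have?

0

d² = (7·(−7) + 24·(−7) − (−396))²/625 = 32041/625; r² = 49.
Since d² > r², the line lies outside the circle.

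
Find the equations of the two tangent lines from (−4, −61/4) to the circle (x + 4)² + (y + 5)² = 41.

Let a tangent through (−4, −61/4) have slope m. Its distance from (−4, −5) must equal √41:
[m·(0) − (41/4)]² = 41(m² + 1)
16m² − 25 = 0, so m = 5/4 or m = −5/4.
Through (−4, −61/4) these give 5x − 4y = 41 and 5x + 4y = −81.

5x − 4y = 41 and 5x + 4y = −81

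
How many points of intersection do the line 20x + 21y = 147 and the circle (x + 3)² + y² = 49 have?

0

Substituting the line into the circle gives 841x² − 3234x + 3969 = 0.
Δ = 10458756 − 13351716 = −2892960.
No real roots: the line does not meet the circle.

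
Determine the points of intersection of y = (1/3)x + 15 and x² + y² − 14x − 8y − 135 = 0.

(−3, 14) and (9, 18)

Express y = (45 + x)/3 and substitute into the circle:
10x² − 60x − 270 = 0  ⟹  x² − 6x − 27 = 0
x = 9 or x = −3, giving (9, 18) and (−3, 14).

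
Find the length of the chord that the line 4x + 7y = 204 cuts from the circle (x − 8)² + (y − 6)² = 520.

4√65

Centre (8, 6), r² = 520. Perpendicular distance d from centre to line = |−130| / √65 = 130/√65.
Chord = 2√(r² − d²) = 2·√(260) = 4√65.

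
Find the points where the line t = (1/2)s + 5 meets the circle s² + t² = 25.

Express t = (10 + s)/2 and substitute into the circle:
5s² + 20s = 0  ⟹  s² + 4s = 0
s = 0 or s = −4, giving (0, 5) and (−4, 3).

(−4, 3) and (0, 5)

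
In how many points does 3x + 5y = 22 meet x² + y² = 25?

Substituting the line into the circle gives 34x² − 132x − 141 = 0.
Discriminant = (−132)² − 4·34·(−141) = 36600 > 0.
Two real roots: the line is a secant.

2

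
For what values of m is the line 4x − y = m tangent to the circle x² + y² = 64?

Tangency holds when the distance from the centre (0, 0) to the line equals the radius 8:
|4·0 − 1·0 − m| / √17 = 8
|m| = 8√17.

m = ±8√17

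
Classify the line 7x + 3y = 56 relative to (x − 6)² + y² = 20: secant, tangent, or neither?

Centre (6, 0), r² = 20. Distance² from centre to line = (−14)²/58 = 98/29.
Since d² < r², the line cuts the circle twice.

secant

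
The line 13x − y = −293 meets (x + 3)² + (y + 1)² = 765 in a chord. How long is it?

3√170

The distance from (−3, −1) to the line is 255/√170, and r² = 765.
Half the chord is √(r² − d²) = √(765/2), so the full chord is 3√170.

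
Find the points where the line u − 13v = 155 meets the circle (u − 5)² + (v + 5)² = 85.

(−1, −12) and (12, −11)

Express v = (−155 + u)/13 and substitute into the circle:
170u² − 1870u − 2040 = 0  ⟹  u² − 11u − 12 = 0
u = 12 or u = −1, giving (12, −11) and (−1, −12).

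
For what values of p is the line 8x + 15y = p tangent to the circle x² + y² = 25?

Tangency holds when the distance from the centre (0, 0) to the line equals the radius 5:
|8·0 + 15·0 − p| / √289 = 5
|p| = 5·17, so p = 85 or p = −85.

p = −85 or p = 85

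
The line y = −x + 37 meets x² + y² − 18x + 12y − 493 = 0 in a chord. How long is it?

8√2

Substitute y = −x + 37:
2x² − 104x + 1320 = 0  ⟹  x² − 52x + 660 = 0
x = 30 or x = 22, giving (30, 7) and (22, 15).
|(30, 7) − (22, 15)| = √((8)² + (−8)²) = 8√2.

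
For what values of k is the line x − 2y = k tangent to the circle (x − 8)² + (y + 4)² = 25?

k = 16 ± 5√5

The line touches the circle iff its distance from (8, −4) is 5:
|1·8 − 2·(−4) − k| / √5 = 5
|k − (16)| = 5√5.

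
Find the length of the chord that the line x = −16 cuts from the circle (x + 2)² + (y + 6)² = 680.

The line gives x = −16. Substituting into the circle:
y² + 12y − 448 = 0
y = 16 or y = −28, giving (−16, 16) and (−16, −28).
|(−16, 16) − (−16, −28)| = √((0)² + (44)²) = 44.

44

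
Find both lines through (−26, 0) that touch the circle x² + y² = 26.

x − 5y = −26 and x + 5y = −26

A line y − (0) = m(x − (−26)) is tangent when its distance from (0, 0) is √26:
[m·(26) − (0)]² = 26(m² + 1)
25m² − 1 = 0, so m = 1/5 or m = −1/5.
With m = 1/5: x − 5y = −26. With m = −1/5: x + 5y = −26.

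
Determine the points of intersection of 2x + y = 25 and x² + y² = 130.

Express y = −2x + 25 and substitute into the circle:
5x² − 100x + 495 = 0  ⟹  x² − 20x + 99 = 0
x = 11 or x = 9, giving (11, 3) and (9, 7).

(9, 7) and (11, 3)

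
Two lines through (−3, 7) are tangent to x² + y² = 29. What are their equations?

5x − 2y = −29 and 2x + 5y = 29

A line y − (7) = m(x − (−3)) is tangent when its distance from (0, 0) is √29:
[m·(3) − (−7)]² = 29(m² + 1)
10m² − 21m − 10 = 0, so m = 5/2 or m = −2/5.
With m = 5/2: 5x − 2y = −29. With m = −2/5: 2x + 5y = 29.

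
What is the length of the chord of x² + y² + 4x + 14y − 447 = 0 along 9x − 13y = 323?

10√10

From the line, y = (−323 + 9x)/13. Substituting:
250x² − 3500x − 30000 = 0  ⟹  x² − 14x − 120 = 0
x = 20 or x = −6, giving (20, −11) and (−6, −29).
Chord length = distance between (20, −11) and (−6, −29) = √1000 = 10√10.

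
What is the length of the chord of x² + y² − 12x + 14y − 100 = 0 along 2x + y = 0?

From the line, y = −2x. Substituting:
5x² − 40x − 100 = 0  ⟹  x² − 8x − 20 = 0
x = 10 or x = −2, giving (10, −20) and (−2, 4).
|(10, −20) − (−2, 4)| = √((12)² + (−24)²) = 12√5.

12√5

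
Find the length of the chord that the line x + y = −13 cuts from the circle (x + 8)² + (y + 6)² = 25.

The distance from (−8, −6) to the line is 1/√2, and r² = 25.
Chord = 2√(r² − d²) = 2·√(49/2) = 7√2.

7√2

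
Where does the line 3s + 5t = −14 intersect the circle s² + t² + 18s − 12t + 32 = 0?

Substitute t = (−14 − 3s)/5:
34s² + 714s + 1836 = 0  ⟹  s² + 21s + 54 = 0
s = −3 or s = −18, giving (−3, −1) and (−18, 8).

(−18, 8) and (−3, −1)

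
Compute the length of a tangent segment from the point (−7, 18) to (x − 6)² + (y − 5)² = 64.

Centre (6, 5), r² = 64. |PO|² = (−13)² + (13)² = 338.
The tangent meets the radius at right angles, so tangent² = |PO|² − r² = 338 − 64 = 274.

√274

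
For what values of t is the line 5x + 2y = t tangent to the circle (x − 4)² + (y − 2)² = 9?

t = 24 ± 3√29

Tangency holds when the distance from the centre (4, 2) to the line equals the radius 3:
|5·4 + 2·2 − t| / √29 = 3
|t − (24)| = 3√29.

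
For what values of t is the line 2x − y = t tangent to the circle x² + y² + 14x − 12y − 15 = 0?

t = −20 ± 10√5

The line touches the circle iff its distance from (−7, 6) is 10:
|2·(−7) − 1·6 − t| / √5 = 10
|t − (−20)| = 10√5.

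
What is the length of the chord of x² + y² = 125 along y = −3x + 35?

√10

Centre (0, 0), r² = 125. Perpendicular distance d from centre to line = |−35| / √10 = 35/√10.
Half the chord is √(r² − d²) = √(5/2), so the full chord is √10.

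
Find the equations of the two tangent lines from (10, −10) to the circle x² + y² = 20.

Write the tangent as mx − y + (−10 − m·(10)) = 0 and set its distance from the centre to 2√5:
[m·(−10) − (10)]² = 20(m² + 1)
2m² + 5m + 2 = 0, so m = −2 or m = −1/2.
Through (10, −10) these give 2x + y = 10 and x + 2y = −10.

2x + y = 10 and x + 2y = −10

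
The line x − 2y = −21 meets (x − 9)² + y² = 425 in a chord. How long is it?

Centre (9, 0), r² = 425. Perpendicular distance d from centre to line = |30| / √5 = 30/√5.
Chord = 2√(r² − d²) = 2·√(245) = 14√5.

14√5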